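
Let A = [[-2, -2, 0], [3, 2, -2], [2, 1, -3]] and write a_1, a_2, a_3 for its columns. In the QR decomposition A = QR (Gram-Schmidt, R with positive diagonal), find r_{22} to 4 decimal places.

a_1 = (-2, 3, 2); ‖a_1‖ = 4.1231, so e_1 = (-0.4851, 0.7276, 0.4851).
e_1·a_2 = (-0.4851)·(-2) + 0.7276·2 + 0.4851·1 = 2.9104.
u_2 = a_2 − 2.9104·e_1 = (-0.5882, -0.1176, -0.4118).
r_{22} = ‖u_2‖ = 0.7276.

r_{22} = 0.7276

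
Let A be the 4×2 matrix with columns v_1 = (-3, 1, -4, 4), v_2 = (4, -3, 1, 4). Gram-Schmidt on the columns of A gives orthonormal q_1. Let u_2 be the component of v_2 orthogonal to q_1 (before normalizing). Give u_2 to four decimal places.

u_2 = (3.7857, -2.9286, 0.7143, 4.2857)

v_1 = (-3, 1, -4, 4); ‖v_1‖ = 6.4807, so q_1 = (-0.4629, 0.1543, -0.6172, 0.6172).
q_1·v_2 = (-0.4629)·4 + 0.1543·(-3) + (-0.6172)·1 + 0.6172·4 = -0.4629.
u_2 = v_2 + 0.4629·q_1 = (3.7857, -2.9286, 0.7143, 4.2857).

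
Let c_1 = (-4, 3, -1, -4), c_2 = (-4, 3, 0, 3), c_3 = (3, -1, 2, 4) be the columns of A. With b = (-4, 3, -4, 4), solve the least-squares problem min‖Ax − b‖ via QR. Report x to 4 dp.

c_1 = (-4, 3, -1, -4); ‖c_1‖ = 6.4807, so q_1 = (-0.6172, 0.4629, -0.1543, -0.6172).
q_1·c_2 = (-0.6172)·(-4) + 0.4629·3 + (-0.1543)·0 + (-0.6172)·3 = 2.0059.
u_2 = c_2 − 2.0059·q_1 = (-2.7619, 2.0714, 0.3095, 4.2381).
‖u_2‖ = 5.4751, so q_2 = (-0.5045, 0.3783, 0.0565, 0.7741).
q_1·c_3 = (-0.6172)·3 + 0.4629·(-1) + (-0.1543)·2 + (-0.6172)·4 = -5.0920; q_2·c_3 = (-0.5045)·3 + 0.3783·(-1) + 0.0565·2 + 0.7741·4 = 1.3177.
u_3 = c_3 + 5.0920·q_1 − 1.3177·q_2 = (0.5218, 0.8586, 1.1398, -0.1628).
‖u_3‖ = 1.5281, so q_3 = (0.3415, 0.5619, 0.7459, -0.1066).
Qᵀb = (2.0059, 6.0230, -3.0900).
Back-substitute: x_3 = -3.0900/1.5281 = -2.0221.
x_2 = (6.0230 − 1.3177·(-2.0221))/5.4751 = 1.5867.
x_1 = (2.0059 − 2.0059·1.5867 + 5.0920·(-2.0221))/6.4807 = -1.7704.

x = (-1.7704, 1.5867, -2.0221)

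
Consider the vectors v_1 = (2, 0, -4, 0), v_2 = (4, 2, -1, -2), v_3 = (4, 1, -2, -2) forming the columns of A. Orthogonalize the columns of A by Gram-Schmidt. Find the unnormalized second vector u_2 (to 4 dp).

e_1 = v_1/‖v_1‖ = (2, 0, -4, 0)/4.4721 = (0.4472, 0.0000, -0.8944, 0.0000).
r_{12} = e_1·v_2 = 2.6833.
u_2 = v_2 − 2.6833·e_1 = (2.8000, 2.0000, 1.4000, -2.0000).

u_2 = (2.8000, 2.0000, 1.4000, -2.0000)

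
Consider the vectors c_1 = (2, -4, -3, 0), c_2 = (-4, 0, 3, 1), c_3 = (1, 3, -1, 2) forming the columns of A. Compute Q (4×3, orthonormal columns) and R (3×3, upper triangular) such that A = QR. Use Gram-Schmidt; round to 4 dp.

q_1 = c_1/‖c_1‖ = (2, -4, -3, 0)/5.3852 = (0.3714, -0.7428, -0.5571, 0.0000).
r_{12} = q_1·c_2 = -3.1568.
u_2 = c_2 + 3.1568·q_1 = (-2.8276, -2.3448, 1.2414, 1.0000).
‖u_2‖ = 4.0043, so q_2 = (-0.7061, -0.5856, 0.3100, 0.2497).
r_{13} = q_1·c_3 = -1.2999; r_{23} = q_2·c_3 = -2.2734.
u_3 = c_3 + 1.2999·q_1 + 2.2734·q_2 = (-0.1226, 0.7032, -1.0194, 2.5677).
‖u_3‖ = 2.8534, so q_3 = (-0.0430, 0.2465, -0.3572, 0.8999).

Q = [[0.3714, -0.7061, -0.0430], [-0.7428, -0.5856, 0.2465], [-0.5571, 0.3100, -0.3572], [0.0000, 0.2497, 0.8999]], R = [[5.3852, -3.1568, -1.2999], [0.0000, 4.0043, -2.2734], [0.0000, 0.0000, 2.8534]]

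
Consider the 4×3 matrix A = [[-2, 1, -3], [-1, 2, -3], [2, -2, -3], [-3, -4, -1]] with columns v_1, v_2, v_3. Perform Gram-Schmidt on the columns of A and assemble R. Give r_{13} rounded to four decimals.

q_1 = v_1/‖v_1‖ = (-2, -1, 2, -3)/4.2426 = (-0.4714, -0.2357, 0.4714, -0.7071).
r_{13} = q_1·v_3 = 1.4142.

r_{13} = 1.4142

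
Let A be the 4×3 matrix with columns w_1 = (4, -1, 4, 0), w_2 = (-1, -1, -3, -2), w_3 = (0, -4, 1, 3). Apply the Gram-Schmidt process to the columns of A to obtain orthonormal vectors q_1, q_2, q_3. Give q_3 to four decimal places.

w_1 = (4, -1, 4, 0); ‖w_1‖ = 5.7446, so q_1 = (0.6963, -0.1741, 0.6963, 0.0000).
q_1·w_2 = 0.6963·(-1) + (-0.1741)·(-1) + 0.6963·(-3) + 0.0000·(-2) = -2.6112.
u_2 = w_2 + 2.6112·q_1 = (0.8182, -1.4545, -1.1818, -2.0000).
‖u_2‖ = 2.8604, so q_2 = (0.2860, -0.5085, -0.4132, -0.6992).
q_1·w_3 = 0.6963·0 + (-0.1741)·(-4) + 0.6963·1 + 0.0000·3 = 1.3926; q_2·w_3 = 0.2860·0 + (-0.5085)·(-4) + (-0.4132)·1 + (-0.6992)·3 = -0.4767.
u_3 = w_3 − 1.3926·q_1 + 0.4767·q_2 = (-0.8333, -4.0000, -0.1667, 2.6667).
‖u_3‖ = 4.8819, so q_3 = (-0.1707, -0.8193, -0.0341, 0.5462).

q_3 = (-0.1707, -0.8193, -0.0341, 0.5462)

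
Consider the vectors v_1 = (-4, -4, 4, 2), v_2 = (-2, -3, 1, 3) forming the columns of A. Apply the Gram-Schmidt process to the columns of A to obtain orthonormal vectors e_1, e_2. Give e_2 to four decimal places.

e_2 = (0.1290, -0.2902, -0.5481, 0.7738)

e_1 = v_1/‖v_1‖ = (-4, -4, 4, 2)/7.2111 = (-0.5547, -0.5547, 0.5547, 0.2774).
r_{12} = e_1·v_2 = 4.1603.
u_2 = v_2 − 4.1603·e_1 = (0.3077, -0.6923, -1.3077, 1.8462).
‖u_2‖ = 2.3859, so e_2 = (0.1290, -0.2902, -0.5481, 0.7738).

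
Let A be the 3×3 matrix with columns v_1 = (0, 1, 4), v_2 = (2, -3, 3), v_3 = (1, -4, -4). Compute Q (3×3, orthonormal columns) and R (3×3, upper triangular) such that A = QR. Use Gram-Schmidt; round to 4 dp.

v_1 = (0, 1, 4); ‖v_1‖ = 4.1231, so q_1 = (0.0000, 0.2425, 0.9701).
q_1·v_2 = 0.0000·2 + 0.2425·(-3) + 0.9701·3 = 2.1828.
u_2 = v_2 − 2.1828·q_1 = (2.0000, -3.5294, 0.8824).
‖u_2‖ = 4.1515, so q_2 = (0.4817, -0.8501, 0.2125).
q_1·v_3 = 0.0000·1 + 0.2425·(-4) + 0.9701·(-4) = -4.8507; q_2·v_3 = 0.4817·1 + (-0.8501)·(-4) + 0.2125·(-4) = 3.0322.
u_3 = v_3 + 4.8507·q_1 − 3.0322·q_2 = (-0.4608, -0.2457, 0.0614).
‖u_3‖ = 0.5258, so q_3 = (-0.8763, -0.4674, 0.1168).

Q = [[0.0000, 0.4817, -0.8763], [0.2425, -0.8501, -0.4674], [0.9701, 0.2125, 0.1168]], R = [[4.1231, 2.1828, -4.8507], [0.0000, 4.1515, 3.0322], [0.0000, 0.0000, 0.5258]]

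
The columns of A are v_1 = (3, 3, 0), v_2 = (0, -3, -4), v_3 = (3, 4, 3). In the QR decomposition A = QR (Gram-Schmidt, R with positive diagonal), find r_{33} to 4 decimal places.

v_1 = (3, 3, 0); ‖v_1‖ = 4.2426, so e_1 = (0.7071, 0.7071, 0.0000).
e_1·v_2 = 0.7071·0 + 0.7071·(-3) + 0.0000·(-4) = -2.1213.
u_2 = v_2 + 2.1213·e_1 = (1.5000, -1.5000, -4.0000).
‖u_2‖ = 4.5277, so e_2 = (0.3313, -0.3313, -0.8835).
e_1·v_3 = 0.7071·3 + 0.7071·4 + 0.0000·3 = 4.9497; e_2·v_3 = 0.3313·3 + (-0.3313)·4 + (-0.8835)·3 = -2.9817.
u_3 = v_3 − 4.9497·e_1 + 2.9817·e_2 = (0.4878, -0.4878, 0.3659).
r_{33} = ‖u_3‖ = 0.7809.

r_{33} = 0.7809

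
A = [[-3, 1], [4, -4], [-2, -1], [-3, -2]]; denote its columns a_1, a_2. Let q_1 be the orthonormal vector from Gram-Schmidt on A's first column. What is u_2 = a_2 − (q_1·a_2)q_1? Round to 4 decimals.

q_1 = a_1/‖a_1‖ = (-3, 4, -2, -3)/6.1644 = (-0.4867, 0.6489, -0.3244, -0.4867).
r_{12} = q_1·a_2 = -1.7844.
u_2 = a_2 + 1.7844·q_1 = (0.1316, -2.8421, -1.5789, -2.8684).

u_2 = (0.1316, -2.8421, -1.5789, -2.8684)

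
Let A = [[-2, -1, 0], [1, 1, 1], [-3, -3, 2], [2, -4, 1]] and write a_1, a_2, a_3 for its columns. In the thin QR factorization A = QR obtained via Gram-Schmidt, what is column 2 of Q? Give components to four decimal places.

e_2 = (-0.1087, 0.1522, -0.4566, -0.8698)

a_1 = (-2, 1, -3, 2); ‖a_1‖ = 4.2426, so e_1 = (-0.4714, 0.2357, -0.7071, 0.4714).
e_1·a_2 = (-0.4714)·(-1) + 0.2357·1 + (-0.7071)·(-3) + 0.4714·(-4) = 0.9428.
u_2 = a_2 − 0.9428·e_1 = (-0.5556, 0.7778, -2.3333, -4.4444).
‖u_2‖ = 5.1099, so e_2 = (-0.1087, 0.1522, -0.4566, -0.8698).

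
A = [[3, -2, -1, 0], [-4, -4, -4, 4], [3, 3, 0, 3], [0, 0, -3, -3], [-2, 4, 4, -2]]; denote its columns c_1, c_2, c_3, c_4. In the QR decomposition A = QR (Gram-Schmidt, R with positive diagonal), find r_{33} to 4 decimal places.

q_1 = c_1/‖c_1‖ = (3, -4, 3, 0, -2)/6.1644 = (0.4867, -0.6489, 0.4867, 0.0000, -0.3244).
r_{12} = q_1·c_2 = 1.7844.
u_2 = c_2 − 1.7844·q_1 = (-2.8684, -2.8421, 2.1316, 0.0000, 4.5789).
‖u_2‖ = 6.4665, so q_2 = (-0.4436, -0.4395, 0.3296, 0.0000, 0.7081).
r_{13} = q_1·c_3 = 0.8111; r_{23} = q_2·c_3 = 5.0340.
u_3 = c_3 − 0.8111·q_1 − 5.0340·q_2 = (0.8383, -1.2612, -2.0541, -3.0000, 0.6986).
r_{33} = ‖u_3‖ = 4.0001.

r_{33} = 4.0001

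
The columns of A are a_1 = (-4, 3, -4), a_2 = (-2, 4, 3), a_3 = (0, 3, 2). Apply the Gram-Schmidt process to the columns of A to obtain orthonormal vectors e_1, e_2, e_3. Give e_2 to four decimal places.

e_2 = (-0.2328, 0.6519, 0.7217)

a_1 = (-4, 3, -4); ‖a_1‖ = 6.4031, so e_1 = (-0.6247, 0.4685, -0.6247).
e_1·a_2 = (-0.6247)·(-2) + 0.4685·4 + (-0.6247)·3 = 1.2494.
u_2 = a_2 − 1.2494·e_1 = (-1.2195, 3.4146, 3.7805).
‖u_2‖ = 5.2382, so e_2 = (-0.2328, 0.6519, 0.7217).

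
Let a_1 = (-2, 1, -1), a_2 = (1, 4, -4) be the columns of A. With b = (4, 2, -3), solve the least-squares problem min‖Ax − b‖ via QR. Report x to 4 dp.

x = (-1.5000, 1.0000)

a_1 = (-2, 1, -1); ‖a_1‖ = 2.4495, so e_1 = (-0.8165, 0.4082, -0.4082).
e_1·a_2 = (-0.8165)·1 + 0.4082·4 + (-0.4082)·(-4) = 2.4495.
u_2 = a_2 − 2.4495·e_1 = (3.0000, 3.0000, -3.0000).
‖u_2‖ = 5.1962, so e_2 = (0.5774, 0.5774, -0.5774).
Qᵀb = (-1.2247, 5.1962).
Back-substitute: x_2 = 5.1962/5.1962 = 1.0000.
x_1 = (-1.2247 − 2.4495·1.0000)/2.4495 = -1.5000.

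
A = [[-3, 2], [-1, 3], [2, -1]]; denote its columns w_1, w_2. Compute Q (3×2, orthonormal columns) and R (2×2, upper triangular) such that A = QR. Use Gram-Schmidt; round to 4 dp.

e_1 = w_1/‖w_1‖ = (-3, -1, 2)/3.7417 = (-0.8018, -0.2673, 0.5345).
r_{12} = e_1·w_2 = -2.9399.
u_2 = w_2 + 2.9399·e_1 = (-0.3571, 2.2143, 0.5714).
‖u_2‖ = 2.3146, so e_2 = (-0.1543, 0.9567, 0.2469).

Q = [[-0.8018, -0.1543], [-0.2673, 0.9567], [0.5345, 0.2469]], R = [[3.7417, -2.9399], [0.0000, 2.3146]]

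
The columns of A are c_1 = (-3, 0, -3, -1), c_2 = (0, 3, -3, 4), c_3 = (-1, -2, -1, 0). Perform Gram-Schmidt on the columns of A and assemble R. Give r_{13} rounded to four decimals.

c_1 = (-3, 0, -3, -1); ‖c_1‖ = 4.3589, so q_1 = (-0.6882, 0.0000, -0.6882, -0.2294).
r_{13} = q_1·c_3 = 1.3765.

r_{13} = 1.3765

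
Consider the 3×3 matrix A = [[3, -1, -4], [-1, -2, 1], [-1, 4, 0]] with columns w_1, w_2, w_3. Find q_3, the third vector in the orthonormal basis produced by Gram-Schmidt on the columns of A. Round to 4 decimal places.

w_1 = (3, -1, -1); ‖w_1‖ = 3.3166, so q_1 = (0.9045, -0.3015, -0.3015).
q_1·w_2 = 0.9045·(-1) + (-0.3015)·(-2) + (-0.3015)·4 = -1.5076.
u_2 = w_2 + 1.5076·q_1 = (0.3636, -2.4545, 3.5455).
‖u_2‖ = 4.3275, so q_2 = (0.0840, -0.5672, 0.8193).
q_1·w_3 = 0.9045·(-4) + (-0.3015)·1 + (-0.3015)·0 = -3.9196; q_2·w_3 = 0.0840·(-4) + (-0.5672)·1 + 0.8193·0 = -0.9033.
u_3 = w_3 + 3.9196·q_1 + 0.9033·q_2 = (-0.3786, -0.6942, -0.4417).
‖u_3‖ = 0.9058, so q_3 = (-0.4180, -0.7664, -0.4877).

q_3 = (-0.4180, -0.7664, -0.4877)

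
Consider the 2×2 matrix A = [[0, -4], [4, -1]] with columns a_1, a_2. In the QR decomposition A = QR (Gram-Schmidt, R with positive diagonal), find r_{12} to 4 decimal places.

r_{12} = -1.0000

q_1 = a_1/‖a_1‖ = (0, 4)/4.0000 = (0.0000, 1.0000).
r_{12} = q_1·a_2 = -1.0000.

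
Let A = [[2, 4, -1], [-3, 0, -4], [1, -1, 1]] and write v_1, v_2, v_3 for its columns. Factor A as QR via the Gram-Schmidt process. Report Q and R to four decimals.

v_1 = (2, -3, 1); ‖v_1‖ = 3.7417, so q_1 = (0.5345, -0.8018, 0.2673).
q_1·v_2 = 0.5345·4 + (-0.8018)·0 + 0.2673·(-1) = 1.8708.
u_2 = v_2 − 1.8708·q_1 = (3.0000, 1.5000, -1.5000).
‖u_2‖ = 3.6742, so q_2 = (0.8165, 0.4082, -0.4082).
q_1·v_3 = 0.5345·(-1) + (-0.8018)·(-4) + 0.2673·1 = 2.9399; q_2·v_3 = 0.8165·(-1) + 0.4082·(-4) + (-0.4082)·1 = -2.8577.
u_3 = v_3 − 2.9399·q_1 + 2.8577·q_2 = (-0.2381, -0.4762, -0.9524).
‖u_3‖ = 1.0911, so q_3 = (-0.2182, -0.4364, -0.8729).

Q = [[0.5345, 0.8165, -0.2182], [-0.8018, 0.4082, -0.4364], [0.2673, -0.4082, -0.8729]], R = [[3.7417, 1.8708, 2.9399], [0.0000, 3.6742, -2.8577], [0.0000, 0.0000, 1.0911]]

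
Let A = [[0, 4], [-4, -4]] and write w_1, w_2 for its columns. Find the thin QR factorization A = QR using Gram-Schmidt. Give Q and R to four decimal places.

Q = [[0.0000, 1.0000], [-1.0000, 0.0000]], R = [[4.0000, 4.0000], [0.0000, 4.0000]]

q_1 = w_1/‖w_1‖ = (0, -4)/4.0000 = (0.0000, -1.0000).
r_{12} = q_1·w_2 = 4.0000.
u_2 = w_2 − 4.0000·q_1 = (4.0000, 0.0000).
‖u_2‖ = 4.0000, so q_2 = (1.0000, 0.0000).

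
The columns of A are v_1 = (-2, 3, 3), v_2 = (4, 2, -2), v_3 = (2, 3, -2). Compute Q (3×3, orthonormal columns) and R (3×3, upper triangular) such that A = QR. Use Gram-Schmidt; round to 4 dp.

Q = [[-0.4264, 0.7126, -0.5571], [0.6396, 0.6730, 0.3714], [0.6396, -0.1980, -0.7428]], R = [[4.6904, -1.7056, -0.2132], [0.0000, 4.5925, 3.8403], [0.0000, 0.0000, 1.4856]]

v_1 = (-2, 3, 3); ‖v_1‖ = 4.6904, so e_1 = (-0.4264, 0.6396, 0.6396).
e_1·v_2 = (-0.4264)·4 + 0.6396·2 + 0.6396·(-2) = -1.7056.
u_2 = v_2 + 1.7056·e_1 = (3.2727, 3.0909, -0.9091).
‖u_2‖ = 4.5925, so e_2 = (0.7126, 0.6730, -0.1980).
e_1·v_3 = (-0.4264)·2 + 0.6396·3 + 0.6396·(-2) = -0.2132; e_2·v_3 = 0.7126·2 + 0.6730·3 + (-0.1980)·(-2) = 3.8403.
u_3 = v_3 + 0.2132·e_1 − 3.8403·e_2 = (-0.8276, 0.5517, -1.1034).
‖u_3‖ = 1.4856, so e_3 = (-0.5571, 0.3714, -0.7428).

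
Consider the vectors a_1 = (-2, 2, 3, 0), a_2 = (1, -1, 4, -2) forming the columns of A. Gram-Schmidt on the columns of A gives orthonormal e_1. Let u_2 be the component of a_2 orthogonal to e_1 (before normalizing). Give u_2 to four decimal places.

u_2 = (1.9412, -1.9412, 2.5882, -2.0000)

a_1 = (-2, 2, 3, 0); ‖a_1‖ = 4.1231, so e_1 = (-0.4851, 0.4851, 0.7276, 0.0000).
e_1·a_2 = (-0.4851)·1 + 0.4851·(-1) + 0.7276·4 + 0.0000·(-2) = 1.9403.
u_2 = a_2 − 1.9403·e_1 = (1.9412, -1.9412, 2.5882, -2.0000).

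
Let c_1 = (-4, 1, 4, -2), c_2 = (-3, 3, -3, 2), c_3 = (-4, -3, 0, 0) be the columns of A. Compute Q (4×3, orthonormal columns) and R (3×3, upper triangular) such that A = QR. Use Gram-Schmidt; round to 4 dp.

Q = [[-0.6576, -0.5585, -0.5041], [0.1644, 0.5439, -0.8212], [0.6576, -0.5196, -0.2439], [-0.3288, 0.3497, 0.1099]], R = [[6.0828, -0.1644, 2.1372], [0.0000, 5.5653, 0.6022], [0.0000, 0.0000, 4.4799]]

q_1 = c_1/‖c_1‖ = (-4, 1, 4, -2)/6.0828 = (-0.6576, 0.1644, 0.6576, -0.3288).
r_{12} = q_1·c_2 = -0.1644.
u_2 = c_2 + 0.1644·q_1 = (-3.1081, 3.0270, -2.8919, 1.9459).
‖u_2‖ = 5.5653, so q_2 = (-0.5585, 0.5439, -0.5196, 0.3497).
r_{13} = q_1·c_3 = 2.1372; r_{23} = q_2·c_3 = 0.6022.
u_3 = c_3 − 2.1372·q_1 − 0.6022·q_2 = (-2.2583, -3.6789, -1.0925, 0.4921).
‖u_3‖ = 4.4799, so q_3 = (-0.5041, -0.8212, -0.2439, 0.1099).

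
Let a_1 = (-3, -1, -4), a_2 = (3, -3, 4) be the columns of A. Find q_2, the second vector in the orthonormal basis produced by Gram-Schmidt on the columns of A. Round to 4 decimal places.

a_1 = (-3, -1, -4); ‖a_1‖ = 5.0990, so q_1 = (-0.5883, -0.1961, -0.7845).
q_1·a_2 = (-0.5883)·3 + (-0.1961)·(-3) + (-0.7845)·4 = -4.3146.
u_2 = a_2 + 4.3146·q_1 = (0.4615, -3.8462, 0.6154).
‖u_2‖ = 3.9223, so q_2 = (0.1177, -0.9806, 0.1569).

q_2 = (0.1177, -0.9806, 0.1569)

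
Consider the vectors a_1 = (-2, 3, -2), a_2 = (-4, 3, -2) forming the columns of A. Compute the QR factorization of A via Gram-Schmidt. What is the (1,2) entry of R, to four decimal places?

q_1 = a_1/‖a_1‖ = (-2, 3, -2)/4.1231 = (-0.4851, 0.7276, -0.4851).
r_{12} = q_1·a_2 = 5.0932.

r_{12} = 5.0932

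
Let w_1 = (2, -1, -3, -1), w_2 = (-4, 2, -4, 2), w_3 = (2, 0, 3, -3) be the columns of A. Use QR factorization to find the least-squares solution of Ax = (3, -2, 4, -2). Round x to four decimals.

w_1 = (2, -1, -3, -1); ‖w_1‖ = 3.8730, so q_1 = (0.5164, -0.2582, -0.7746, -0.2582).
q_1·w_2 = 0.5164·(-4) + (-0.2582)·2 + (-0.7746)·(-4) + (-0.2582)·2 = 0.0000.
u_2 = w_2 − 0.0000·q_1 = (-4.0000, 2.0000, -4.0000, 2.0000).
‖u_2‖ = 6.3246, so q_2 = (-0.6325, 0.3162, -0.6325, 0.3162).
q_1·w_3 = 0.5164·2 + (-0.2582)·0 + (-0.7746)·3 + (-0.2582)·(-3) = -0.5164; q_2·w_3 = (-0.6325)·2 + 0.3162·0 + (-0.6325)·3 + 0.3162·(-3) = -4.1110.
u_3 = w_3 + 0.5164·q_1 + 4.1110·q_2 = (-0.3333, 1.1667, 0.0000, -1.8333).
‖u_3‖ = 2.1985, so q_3 = (-0.1516, 0.5307, 0.0000, -0.8339).
Qᵀb = (-0.5164, -5.6921, 0.1516).
Back-substitute: x_3 = 0.1516/2.1985 = 0.0690.
x_2 = (-5.6921 + 4.1110·0.0690)/6.3246 = -0.8552.
x_1 = (-0.5164 − 0.0000·(-0.8552) + 0.5164·0.0690)/3.8730 = -0.1241.

x = (-0.1241, -0.8552, 0.0690)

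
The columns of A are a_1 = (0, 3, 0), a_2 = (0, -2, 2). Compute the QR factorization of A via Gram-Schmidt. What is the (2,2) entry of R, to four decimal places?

r_{22} = 2.0000

q_1 = a_1/‖a_1‖ = (0, 3, 0)/3.0000 = (0.0000, 1.0000, 0.0000).
r_{12} = q_1·a_2 = -2.0000.
u_2 = a_2 + 2.0000·q_1 = (0.0000, 0.0000, 2.0000).
r_{22} = ‖u_2‖ = 2.0000.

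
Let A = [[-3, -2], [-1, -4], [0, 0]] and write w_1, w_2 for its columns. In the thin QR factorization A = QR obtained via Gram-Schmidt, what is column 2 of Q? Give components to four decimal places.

e_2 = (0.3162, -0.9487, 0.0000)

w_1 = (-3, -1, 0); ‖w_1‖ = 3.1623, so e_1 = (-0.9487, -0.3162, 0.0000).
e_1·w_2 = (-0.9487)·(-2) + (-0.3162)·(-4) + 0.0000·0 = 3.1623.
u_2 = w_2 − 3.1623·e_1 = (1.0000, -3.0000, 0.0000).
‖u_2‖ = 3.1623, so e_2 = (0.3162, -0.9487, 0.0000).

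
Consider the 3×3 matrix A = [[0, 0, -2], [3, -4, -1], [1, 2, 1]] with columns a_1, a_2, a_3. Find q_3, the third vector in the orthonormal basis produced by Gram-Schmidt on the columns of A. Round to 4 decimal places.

q_3 = (-1.0000, 0.0000, 0.0000)

a_1 = (0, 3, 1); ‖a_1‖ = 3.1623, so q_1 = (0.0000, 0.9487, 0.3162).
q_1·a_2 = 0.0000·0 + 0.9487·(-4) + 0.3162·2 = -3.1623.
u_2 = a_2 + 3.1623·q_1 = (0.0000, -1.0000, 3.0000).
‖u_2‖ = 3.1623, so q_2 = (0.0000, -0.3162, 0.9487).
q_1·a_3 = 0.0000·(-2) + 0.9487·(-1) + 0.3162·1 = -0.6325; q_2·a_3 = 0.0000·(-2) + (-0.3162)·(-1) + 0.9487·1 = 1.2649.
u_3 = a_3 + 0.6325·q_1 − 1.2649·q_2 = (-2.0000, 0.0000, 0.0000).
‖u_3‖ = 2.0000, so q_3 = (-1.0000, 0.0000, 0.0000).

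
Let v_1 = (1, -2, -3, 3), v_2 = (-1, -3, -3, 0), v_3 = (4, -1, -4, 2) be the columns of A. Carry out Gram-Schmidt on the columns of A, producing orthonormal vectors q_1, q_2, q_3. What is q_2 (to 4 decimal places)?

q_2 = (-0.4970, -0.5507, -0.3627, -0.5641)

v_1 = (1, -2, -3, 3); ‖v_1‖ = 4.7958, so q_1 = (0.2085, -0.4170, -0.6255, 0.6255).
q_1·v_2 = 0.2085·(-1) + (-0.4170)·(-3) + (-0.6255)·(-3) + 0.6255·0 = 2.9192.
u_2 = v_2 − 2.9192·q_1 = (-1.6087, -1.7826, -1.1739, -1.8261).
‖u_2‖ = 3.2370, so q_2 = (-0.4970, -0.5507, -0.3627, -0.5641).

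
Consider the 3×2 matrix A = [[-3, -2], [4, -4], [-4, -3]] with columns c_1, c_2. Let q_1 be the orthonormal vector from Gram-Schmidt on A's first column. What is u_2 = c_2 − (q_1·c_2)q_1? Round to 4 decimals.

u_2 = (-1.8537, -4.1951, -2.8049)

q_1 = c_1/‖c_1‖ = (-3, 4, -4)/6.4031 = (-0.4685, 0.6247, -0.6247).
r_{12} = q_1·c_2 = 0.3123.
u_2 = c_2 − 0.3123·q_1 = (-1.8537, -4.1951, -2.8049).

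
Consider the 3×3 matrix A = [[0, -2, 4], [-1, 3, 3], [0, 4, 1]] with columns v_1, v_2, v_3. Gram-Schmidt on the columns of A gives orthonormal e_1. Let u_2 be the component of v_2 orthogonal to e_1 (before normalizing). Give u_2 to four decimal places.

u_2 = (-2.0000, 0.0000, 4.0000)

v_1 = (0, -1, 0); ‖v_1‖ = 1.0000, so e_1 = (0.0000, -1.0000, 0.0000).
e_1·v_2 = 0.0000·(-2) + (-1.0000)·3 + 0.0000·4 = -3.0000.
u_2 = v_2 + 3.0000·e_1 = (-2.0000, 0.0000, 4.0000).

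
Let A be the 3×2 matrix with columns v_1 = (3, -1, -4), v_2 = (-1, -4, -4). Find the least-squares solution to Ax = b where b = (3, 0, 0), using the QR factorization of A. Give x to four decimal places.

q_1 = v_1/‖v_1‖ = (3, -1, -4)/5.0990 = (0.5883, -0.1961, -0.7845).
r_{12} = q_1·v_2 = 3.3340.
u_2 = v_2 − 3.3340·q_1 = (-2.9615, -3.3462, -1.3846).
‖u_2‖ = 4.6781, so q_2 = (-0.6331, -0.7153, -0.2960).
Qᵀb = (1.7650, -1.8992).
Back-substitute: x_2 = -1.8992/4.6781 = -0.4060.
x_1 = (1.7650 − 3.3340·(-0.4060))/5.0990 = 0.6116.

x = (0.6116, -0.4060)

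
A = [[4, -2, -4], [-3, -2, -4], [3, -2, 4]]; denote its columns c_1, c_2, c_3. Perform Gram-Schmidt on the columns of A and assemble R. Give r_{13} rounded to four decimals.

r_{13} = 1.3720

q_1 = c_1/‖c_1‖ = (4, -3, 3)/5.8310 = (0.6860, -0.5145, 0.5145).
r_{13} = q_1·c_3 = 1.3720.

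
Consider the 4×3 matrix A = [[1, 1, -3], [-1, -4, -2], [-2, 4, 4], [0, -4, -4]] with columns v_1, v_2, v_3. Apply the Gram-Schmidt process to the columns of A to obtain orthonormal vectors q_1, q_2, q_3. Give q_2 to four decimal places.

v_1 = (1, -1, -2, 0); ‖v_1‖ = 2.4495, so q_1 = (0.4082, -0.4082, -0.8165, 0.0000).
q_1·v_2 = 0.4082·1 + (-0.4082)·(-4) + (-0.8165)·4 + 0.0000·(-4) = -1.2247.
u_2 = v_2 + 1.2247·q_1 = (1.5000, -4.5000, 3.0000, -4.0000).
‖u_2‖ = 6.8920, so q_2 = (0.2176, -0.6529, 0.4353, -0.5804).

q_2 = (0.2176, -0.6529, 0.4353, -0.5804)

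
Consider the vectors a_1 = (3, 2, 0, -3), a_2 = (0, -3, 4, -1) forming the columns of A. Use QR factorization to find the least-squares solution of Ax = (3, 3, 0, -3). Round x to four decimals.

x = (1.0764, -0.1066)

a_1 = (3, 2, 0, -3); ‖a_1‖ = 4.6904, so e_1 = (0.6396, 0.4264, 0.0000, -0.6396).
e_1·a_2 = 0.6396·0 + 0.4264·(-3) + 0.0000·4 + (-0.6396)·(-1) = -0.6396.
u_2 = a_2 + 0.6396·e_1 = (0.4091, -2.7273, 4.0000, -1.4091).
‖u_2‖ = 5.0587, so e_2 = (0.0809, -0.5391, 0.7907, -0.2785).
Qᵀb = (5.1168, -0.5391).
Back-substitute: x_2 = -0.5391/5.0587 = -0.1066.
x_1 = (5.1168 + 0.6396·(-0.1066))/4.6904 = 1.0764.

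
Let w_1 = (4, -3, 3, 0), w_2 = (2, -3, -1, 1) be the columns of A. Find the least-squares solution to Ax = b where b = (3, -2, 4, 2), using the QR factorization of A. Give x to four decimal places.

x = (0.9873, -0.2548)

w_1 = (4, -3, 3, 0); ‖w_1‖ = 5.8310, so q_1 = (0.6860, -0.5145, 0.5145, 0.0000).
q_1·w_2 = 0.6860·2 + (-0.5145)·(-3) + 0.5145·(-1) + 0.0000·1 = 2.4010.
u_2 = w_2 − 2.4010·q_1 = (0.3529, -1.7647, -2.2353, 1.0000).
‖u_2‖ = 3.0390, so q_2 = (0.1161, -0.5807, -0.7355, 0.3291).
Qᵀb = (5.1450, -0.7743).
Back-substitute: x_2 = -0.7743/3.0390 = -0.2548.
x_1 = (5.1450 − 2.4010·(-0.2548))/5.8310 = 0.9873.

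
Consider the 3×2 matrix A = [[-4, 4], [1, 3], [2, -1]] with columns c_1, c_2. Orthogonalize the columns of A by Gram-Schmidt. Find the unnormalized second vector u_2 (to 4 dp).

u_2 = (1.1429, 3.7143, 0.4286)

c_1 = (-4, 1, 2); ‖c_1‖ = 4.5826, so q_1 = (-0.8729, 0.2182, 0.4364).
q_1·c_2 = (-0.8729)·4 + 0.2182·3 + 0.4364·(-1) = -3.2733.
u_2 = c_2 + 3.2733·q_1 = (1.1429, 3.7143, 0.4286).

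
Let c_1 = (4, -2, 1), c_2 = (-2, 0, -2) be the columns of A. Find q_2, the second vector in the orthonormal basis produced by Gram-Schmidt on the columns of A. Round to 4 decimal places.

c_1 = (4, -2, 1); ‖c_1‖ = 4.5826, so q_1 = (0.8729, -0.4364, 0.2182).
q_1·c_2 = 0.8729·(-2) + (-0.4364)·0 + 0.2182·(-2) = -2.1822.
u_2 = c_2 + 2.1822·q_1 = (-0.0952, -0.9524, -1.5238).
‖u_2‖ = 1.7995, so q_2 = (-0.0529, -0.5293, -0.8468).

q_2 = (-0.0529, -0.5293, -0.8468)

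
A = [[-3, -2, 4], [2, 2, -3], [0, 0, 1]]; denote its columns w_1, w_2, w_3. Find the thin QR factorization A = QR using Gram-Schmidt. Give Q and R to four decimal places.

w_1 = (-3, 2, 0); ‖w_1‖ = 3.6056, so e_1 = (-0.8321, 0.5547, 0.0000).
e_1·w_2 = (-0.8321)·(-2) + 0.5547·2 + 0.0000·0 = 2.7735.
u_2 = w_2 − 2.7735·e_1 = (0.3077, 0.4615, 0.0000).
‖u_2‖ = 0.5547, so e_2 = (0.5547, 0.8321, 0.0000).
e_1·w_3 = (-0.8321)·4 + 0.5547·(-3) + 0.0000·1 = -4.9923; e_2·w_3 = 0.5547·4 + 0.8321·(-3) + 0.0000·1 = -0.2774.
u_3 = w_3 + 4.9923·e_1 + 0.2774·e_2 = (0.0000, 0.0000, 1.0000).
‖u_3‖ = 1.0000, so e_3 = (0.0000, 0.0000, 1.0000).

Q = [[-0.8321, 0.5547, 0.0000], [0.5547, 0.8321, 0.0000], [0.0000, 0.0000, 1.0000]], R = [[3.6056, 2.7735, -4.9923], [0.0000, 0.5547, -0.2774], [0.0000, 0.0000, 1.0000]]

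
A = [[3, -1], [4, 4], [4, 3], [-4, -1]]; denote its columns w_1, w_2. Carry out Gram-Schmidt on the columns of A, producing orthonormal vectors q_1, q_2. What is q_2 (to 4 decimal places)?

q_2 = (-0.7219, 0.5615, 0.2757, 0.2958)

w_1 = (3, 4, 4, -4); ‖w_1‖ = 7.5498, so q_1 = (0.3974, 0.5298, 0.5298, -0.5298).
q_1·w_2 = 0.3974·(-1) + 0.5298·4 + 0.5298·3 + (-0.5298)·(-1) = 3.8411.
u_2 = w_2 − 3.8411·q_1 = (-2.5263, 1.9649, 0.9649, 1.0351).
‖u_2‖ = 3.4994, so q_2 = (-0.7219, 0.5615, 0.2757, 0.2958).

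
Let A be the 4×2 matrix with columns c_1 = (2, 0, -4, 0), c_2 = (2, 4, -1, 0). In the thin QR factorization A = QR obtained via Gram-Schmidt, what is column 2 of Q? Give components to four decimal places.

q_2 = (0.2844, 0.9481, 0.1422, 0.0000)

c_1 = (2, 0, -4, 0); ‖c_1‖ = 4.4721, so q_1 = (0.4472, 0.0000, -0.8944, 0.0000).
q_1·c_2 = 0.4472·2 + 0.0000·4 + (-0.8944)·(-1) + 0.0000·0 = 1.7889.
u_2 = c_2 − 1.7889·q_1 = (1.2000, 4.0000, 0.6000, 0.0000).
‖u_2‖ = 4.2190, so q_2 = (0.2844, 0.9481, 0.1422, 0.0000).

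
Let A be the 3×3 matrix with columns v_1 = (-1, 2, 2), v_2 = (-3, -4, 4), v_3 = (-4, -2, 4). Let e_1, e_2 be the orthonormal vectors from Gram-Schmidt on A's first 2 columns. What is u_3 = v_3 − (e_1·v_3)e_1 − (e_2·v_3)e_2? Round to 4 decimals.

e_1 = v_1/‖v_1‖ = (-1, 2, 2)/3.0000 = (-0.3333, 0.6667, 0.6667).
r_{12} = e_1·v_2 = 1.0000.
u_2 = v_2 − 1.0000·e_1 = (-2.6667, -4.6667, 3.3333).
‖u_2‖ = 6.3246, so e_2 = (-0.4216, -0.7379, 0.5270).
r_{13} = e_1·v_3 = 2.6667; r_{23} = e_2·v_3 = 5.2705.
u_3 = v_3 − 2.6667·e_1 − 5.2705·e_2 = (-0.8889, 0.1111, -0.5556).

u_3 = (-0.8889, 0.1111, -0.5556)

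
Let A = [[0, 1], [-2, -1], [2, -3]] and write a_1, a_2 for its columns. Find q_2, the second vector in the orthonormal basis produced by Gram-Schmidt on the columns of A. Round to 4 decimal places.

q_2 = (0.3333, -0.6667, -0.6667)

a_1 = (0, -2, 2); ‖a_1‖ = 2.8284, so q_1 = (0.0000, -0.7071, 0.7071).
q_1·a_2 = 0.0000·1 + (-0.7071)·(-1) + 0.7071·(-3) = -1.4142.
u_2 = a_2 + 1.4142·q_1 = (1.0000, -2.0000, -2.0000).
‖u_2‖ = 3.0000, so q_2 = (0.3333, -0.6667, -0.6667).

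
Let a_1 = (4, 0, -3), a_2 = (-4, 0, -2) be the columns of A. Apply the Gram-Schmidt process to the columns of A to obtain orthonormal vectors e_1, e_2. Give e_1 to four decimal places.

e_1 = (0.8000, 0.0000, -0.6000)

a_1 = (4, 0, -3); ‖a_1‖ = 5.0000, so e_1 = (0.8000, 0.0000, -0.6000).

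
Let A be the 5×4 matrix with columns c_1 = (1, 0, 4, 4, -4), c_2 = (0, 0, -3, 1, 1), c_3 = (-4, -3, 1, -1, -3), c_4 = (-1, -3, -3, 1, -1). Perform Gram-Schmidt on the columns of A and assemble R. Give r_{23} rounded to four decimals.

c_1 = (1, 0, 4, 4, -4); ‖c_1‖ = 7.0000, so e_1 = (0.1429, 0.0000, 0.5714, 0.5714, -0.5714).
e_1·c_2 = 0.1429·0 + 0.0000·0 + 0.5714·(-3) + 0.5714·1 + (-0.5714)·1 = -1.7143.
u_2 = c_2 + 1.7143·e_1 = (0.2449, 0.0000, -2.0204, 1.9796, 0.0204).
‖u_2‖ = 2.8392, so e_2 = (0.0863, 0.0000, -0.7116, 0.6972, 0.0072).
r_{23} = e_2·c_3 = -1.7754.

r_{23} = -1.7754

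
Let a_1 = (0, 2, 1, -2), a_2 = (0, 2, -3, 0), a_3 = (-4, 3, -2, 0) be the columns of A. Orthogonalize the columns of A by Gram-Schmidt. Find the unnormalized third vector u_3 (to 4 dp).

a_1 = (0, 2, 1, -2); ‖a_1‖ = 3.0000, so e_1 = (0.0000, 0.6667, 0.3333, -0.6667).
e_1·a_2 = 0.0000·0 + 0.6667·2 + 0.3333·(-3) + (-0.6667)·0 = 0.3333.
u_2 = a_2 − 0.3333·e_1 = (0.0000, 1.7778, -3.1111, 0.2222).
‖u_2‖ = 3.5901, so e_2 = (0.0000, 0.4952, -0.8666, 0.0619).
e_1·a_3 = 0.0000·(-4) + 0.6667·3 + 0.3333·(-2) + (-0.6667)·0 = 1.3333; e_2·a_3 = 0.0000·(-4) + 0.4952·3 + (-0.8666)·(-2) + 0.0619·0 = 3.2187.
u_3 = a_3 − 1.3333·e_1 − 3.2187·e_2 = (-4.0000, 0.5172, 0.3448, 0.6897).

u_3 = (-4.0000, 0.5172, 0.3448, 0.6897)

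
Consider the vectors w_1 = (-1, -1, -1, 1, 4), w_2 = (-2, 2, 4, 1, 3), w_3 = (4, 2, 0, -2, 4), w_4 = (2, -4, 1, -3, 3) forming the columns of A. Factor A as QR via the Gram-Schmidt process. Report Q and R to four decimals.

w_1 = (-1, -1, -1, 1, 4); ‖w_1‖ = 4.4721, so q_1 = (-0.2236, -0.2236, -0.2236, 0.2236, 0.8944).
q_1·w_2 = (-0.2236)·(-2) + (-0.2236)·2 + (-0.2236)·4 + 0.2236·1 + 0.8944·3 = 2.0125.
u_2 = w_2 − 2.0125·q_1 = (-1.5500, 2.4500, 4.4500, 0.5500, 1.2000).
‖u_2‖ = 5.4727, so q_2 = (-0.2832, 0.4477, 0.8131, 0.1005, 0.2193).
q_1·w_3 = (-0.2236)·4 + (-0.2236)·2 + (-0.2236)·0 + 0.2236·(-2) + 0.8944·4 = 1.7889; q_2·w_3 = (-0.2832)·4 + 0.4477·2 + 0.8131·0 + 0.1005·(-2) + 0.2193·4 = 0.4385.
u_3 = w_3 − 1.7889·q_1 − 0.4385·q_2 = (4.5242, 2.2037, 0.0434, -2.4441, 2.3038).
‖u_3‖ = 6.0504, so q_3 = (0.7477, 0.3642, 0.0072, -0.4040, 0.3808).
q_1·w_4 = (-0.2236)·2 + (-0.2236)·(-4) + (-0.2236)·1 + 0.2236·(-3) + 0.8944·3 = 2.2361; q_2·w_4 = (-0.2832)·2 + 0.4477·(-4) + 0.8131·1 + 0.1005·(-3) + 0.2193·3 = -1.1877; q_3·w_4 = 0.7477·2 + 0.3642·(-4) + 0.0072·1 + (-0.4040)·(-3) + 0.3808·3 = 2.4000.
u_4 = w_4 − 2.2361·q_1 + 1.1877·q_2 − 2.4000·q_3 = (0.3690, -3.8424, 2.4486, -2.4112, 0.3466).
‖u_4‖ = 5.1797, so q_4 = (0.0712, -0.7418, 0.4727, -0.4655, 0.0669).

Q = [[-0.2236, -0.2832, 0.7477, 0.0712], [-0.2236, 0.4477, 0.3642, -0.7418], [-0.2236, 0.8131, 0.0072, 0.4727], [0.2236, 0.1005, -0.4040, -0.4655], [0.8944, 0.2193, 0.3808, 0.0669]], R = [[4.4721, 2.0125, 1.7889, 2.2361], [0.0000, 5.4727, 0.4385, -1.1877], [0.0000, 0.0000, 6.0504, 2.4000], [0.0000, 0.0000, 0.0000, 5.1797]]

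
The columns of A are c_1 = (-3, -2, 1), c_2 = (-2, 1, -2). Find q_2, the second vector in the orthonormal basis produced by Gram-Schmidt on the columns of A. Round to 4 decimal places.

q_1 = c_1/‖c_1‖ = (-3, -2, 1)/3.7417 = (-0.8018, -0.5345, 0.2673).
r_{12} = q_1·c_2 = 0.5345.
u_2 = c_2 − 0.5345·q_1 = (-1.5714, 1.2857, -2.1429).
‖u_2‖ = 2.9520, so q_2 = (-0.5323, 0.4355, -0.7259).

q_2 = (-0.5323, 0.4355, -0.7259)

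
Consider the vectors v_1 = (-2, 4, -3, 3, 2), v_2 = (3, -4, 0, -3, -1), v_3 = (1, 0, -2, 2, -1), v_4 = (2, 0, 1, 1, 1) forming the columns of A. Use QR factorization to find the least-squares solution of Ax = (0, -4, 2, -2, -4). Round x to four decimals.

x = (-1.5052, -0.5773, 0.7835, -0.9485)

v_1 = (-2, 4, -3, 3, 2); ‖v_1‖ = 6.4807, so q_1 = (-0.3086, 0.6172, -0.4629, 0.4629, 0.3086).
q_1·v_2 = (-0.3086)·3 + 0.6172·(-4) + (-0.4629)·0 + 0.4629·(-3) + 0.3086·(-1) = -5.0920.
u_2 = v_2 + 5.0920·q_1 = (1.4286, -0.8571, -2.3571, -0.6429, 0.5714).
‖u_2‖ = 3.0119, so q_2 = (0.4743, -0.2846, -0.7826, -0.2134, 0.1897).
q_1·v_3 = (-0.3086)·1 + 0.6172·0 + (-0.4629)·(-2) + 0.4629·2 + 0.3086·(-1) = 1.2344; q_2·v_3 = 0.4743·1 + (-0.2846)·0 + (-0.7826)·(-2) + (-0.2134)·2 + 0.1897·(-1) = 1.4229.
u_3 = v_3 − 1.2344·q_1 − 1.4229·q_2 = (0.7060, -0.3570, -0.3150, 1.7323, -1.6509).
‖u_3‖ = 2.5400, so q_3 = (0.2780, -0.1405, -0.1240, 0.6820, -0.6500).
q_1·v_4 = (-0.3086)·2 + 0.6172·0 + (-0.4629)·1 + 0.4629·1 + 0.3086·1 = -0.3086; q_2·v_4 = 0.4743·2 + (-0.2846)·0 + (-0.7826)·1 + (-0.2134)·1 + 0.1897·1 = 0.1423; q_3·v_4 = 0.2780·2 + (-0.1405)·0 + (-0.1240)·1 + 0.6820·1 + (-0.6500)·1 = 0.4640.
u_4 = v_4 + 0.3086·q_1 − 0.1423·q_2 − 0.4640·q_3 = (1.7083, 0.2962, 1.0260, 0.8568, 1.3698).
‖u_4‖ = 2.5825, so q_4 = (0.6615, 0.1147, 0.3973, 0.3318, 0.5304).
Qᵀb = (-5.5549, -0.7589, 1.5500, -2.4494).
Back-substitute: x_4 = -2.4494/2.5825 = -0.9485.
x_3 = (1.5500 − 0.4640·(-0.9485))/2.5400 = 0.7835.
x_2 = (-0.7589 − 1.4229·0.7835 − 0.1423·(-0.9485))/3.0119 = -0.5773.
x_1 = (-5.5549 + 5.0920·(-0.5773) − 1.2344·0.7835 + 0.3086·(-0.9485))/6.4807 = -1.5052.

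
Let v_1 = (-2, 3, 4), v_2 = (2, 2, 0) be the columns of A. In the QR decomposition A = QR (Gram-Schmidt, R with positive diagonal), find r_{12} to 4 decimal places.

v_1 = (-2, 3, 4); ‖v_1‖ = 5.3852, so e_1 = (-0.3714, 0.5571, 0.7428).
r_{12} = e_1·v_2 = 0.3714.

r_{12} = 0.3714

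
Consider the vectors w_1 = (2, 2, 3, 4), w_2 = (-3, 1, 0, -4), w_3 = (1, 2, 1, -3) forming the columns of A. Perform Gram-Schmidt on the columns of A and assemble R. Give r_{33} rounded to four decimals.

w_1 = (2, 2, 3, 4); ‖w_1‖ = 5.7446, so e_1 = (0.3482, 0.3482, 0.5222, 0.6963).
e_1·w_2 = 0.3482·(-3) + 0.3482·1 + 0.5222·0 + 0.6963·(-4) = -3.4816.
u_2 = w_2 + 3.4816·e_1 = (-1.7879, 2.2121, 1.8182, -1.5758).
‖u_2‖ = 3.7254, so e_2 = (-0.4799, 0.5938, 0.4880, -0.4230).
e_1·w_3 = 0.3482·1 + 0.3482·2 + 0.5222·1 + 0.6963·(-3) = -0.5222; e_2·w_3 = (-0.4799)·1 + 0.5938·2 + 0.4880·1 + (-0.4230)·(-3) = 2.4646.
u_3 = w_3 + 0.5222·e_1 − 2.4646·e_2 = (2.3646, 0.7183, 0.0699, -1.5939).
r_{33} = ‖u_3‖ = 2.9416.

r_{33} = 2.9416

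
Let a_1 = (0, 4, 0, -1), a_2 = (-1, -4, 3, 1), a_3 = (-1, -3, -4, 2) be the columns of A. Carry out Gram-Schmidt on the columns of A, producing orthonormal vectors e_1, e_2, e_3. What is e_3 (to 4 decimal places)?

a_1 = (0, 4, 0, -1); ‖a_1‖ = 4.1231, so e_1 = (0.0000, 0.9701, 0.0000, -0.2425).
e_1·a_2 = 0.0000·(-1) + 0.9701·(-4) + 0.0000·3 + (-0.2425)·1 = -4.1231.
u_2 = a_2 + 4.1231·e_1 = (-1.0000, 0.0000, 3.0000, 0.0000).
‖u_2‖ = 3.1623, so e_2 = (-0.3162, 0.0000, 0.9487, 0.0000).
e_1·a_3 = 0.0000·(-1) + 0.9701·(-3) + 0.0000·(-4) + (-0.2425)·2 = -3.3955; e_2·a_3 = (-0.3162)·(-1) + 0.0000·(-3) + 0.9487·(-4) + 0.0000·2 = -3.4785.
u_3 = a_3 + 3.3955·e_1 + 3.4785·e_2 = (-2.1000, 0.2941, -0.7000, 1.1765).
‖u_3‖ = 2.5240, so e_3 = (-0.8320, 0.1165, -0.2773, 0.4661).

e_3 = (-0.8320, 0.1165, -0.2773, 0.4661)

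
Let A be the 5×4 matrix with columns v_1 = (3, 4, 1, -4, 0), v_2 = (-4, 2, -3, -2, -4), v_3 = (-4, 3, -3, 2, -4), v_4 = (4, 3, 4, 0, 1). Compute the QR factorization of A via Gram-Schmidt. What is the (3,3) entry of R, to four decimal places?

v_1 = (3, 4, 1, -4, 0); ‖v_1‖ = 6.4807, so e_1 = (0.4629, 0.6172, 0.1543, -0.6172, 0.0000).
e_1·v_2 = 0.4629·(-4) + 0.6172·2 + 0.1543·(-3) + (-0.6172)·(-2) + 0.0000·(-4) = 0.1543.
u_2 = v_2 − 0.1543·e_1 = (-4.0714, 1.9048, -3.0238, -1.9048, -4.0000).
‖u_2‖ = 6.9983, so e_2 = (-0.5818, 0.2722, -0.4321, -0.2722, -0.5716).
e_1·v_3 = 0.4629·(-4) + 0.6172·3 + 0.1543·(-3) + (-0.6172)·2 + 0.0000·(-4) = -1.6973; e_2·v_3 = (-0.5818)·(-4) + 0.2722·3 + (-0.4321)·(-3) + (-0.2722)·2 + (-0.5716)·(-4) = 6.1818.
u_3 = v_3 + 1.6973·e_1 − 6.1818·e_2 = (0.3821, 2.3651, -0.0671, 2.6349, -0.4667).
r_{33} = ‖u_3‖ = 3.5923.

r_{33} = 3.5923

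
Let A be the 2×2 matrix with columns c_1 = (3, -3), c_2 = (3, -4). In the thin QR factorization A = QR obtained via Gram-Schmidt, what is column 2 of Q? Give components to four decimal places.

c_1 = (3, -3); ‖c_1‖ = 4.2426, so q_1 = (0.7071, -0.7071).
q_1·c_2 = 0.7071·3 + (-0.7071)·(-4) = 4.9497.
u_2 = c_2 − 4.9497·q_1 = (-0.5000, -0.5000).
‖u_2‖ = 0.7071, so q_2 = (-0.7071, -0.7071).

q_2 = (-0.7071, -0.7071)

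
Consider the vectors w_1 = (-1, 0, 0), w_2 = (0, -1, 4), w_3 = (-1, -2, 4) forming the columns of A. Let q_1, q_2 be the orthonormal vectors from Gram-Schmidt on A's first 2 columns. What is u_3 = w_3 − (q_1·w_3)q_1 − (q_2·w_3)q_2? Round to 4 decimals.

u_3 = (0.0000, -0.9412, -0.2353)

q_1 = w_1/‖w_1‖ = (-1, 0, 0)/1.0000 = (-1.0000, 0.0000, 0.0000).
r_{12} = q_1·w_2 = 0.0000.
u_2 = w_2 + 0.0000·q_1 = (0.0000, -1.0000, 4.0000).
‖u_2‖ = 4.1231, so q_2 = (0.0000, -0.2425, 0.9701).
r_{13} = q_1·w_3 = 1.0000; r_{23} = q_2·w_3 = 4.3656.
u_3 = w_3 − 1.0000·q_1 − 4.3656·q_2 = (0.0000, -0.9412, -0.2353).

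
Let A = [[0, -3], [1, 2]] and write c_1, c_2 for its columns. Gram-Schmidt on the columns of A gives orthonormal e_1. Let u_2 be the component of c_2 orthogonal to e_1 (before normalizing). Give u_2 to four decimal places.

u_2 = (-3.0000, 0.0000)

c_1 = (0, 1); ‖c_1‖ = 1.0000, so e_1 = (0.0000, 1.0000).
e_1·c_2 = 0.0000·(-3) + 1.0000·2 = 2.0000.
u_2 = c_2 − 2.0000·e_1 = (-3.0000, 0.0000).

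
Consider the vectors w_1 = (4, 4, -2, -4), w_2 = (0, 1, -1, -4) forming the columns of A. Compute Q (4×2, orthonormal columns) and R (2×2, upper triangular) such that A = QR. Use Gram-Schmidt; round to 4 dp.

w_1 = (4, 4, -2, -4); ‖w_1‖ = 7.2111, so e_1 = (0.5547, 0.5547, -0.2774, -0.5547).
e_1·w_2 = 0.5547·0 + 0.5547·1 + (-0.2774)·(-1) + (-0.5547)·(-4) = 3.0509.
u_2 = w_2 − 3.0509·e_1 = (-1.6923, -0.6923, -0.1538, -2.3077).
‖u_2‖ = 2.9483, so e_2 = (-0.5740, -0.2348, -0.0522, -0.7827).

Q = [[0.5547, -0.5740], [0.5547, -0.2348], [-0.2774, -0.0522], [-0.5547, -0.7827]], R = [[7.2111, 3.0509], [0.0000, 2.9483]]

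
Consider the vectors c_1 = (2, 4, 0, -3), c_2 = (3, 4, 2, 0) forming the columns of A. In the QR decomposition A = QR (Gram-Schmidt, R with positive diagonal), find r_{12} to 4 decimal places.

r_{12} = 4.0853

e_1 = c_1/‖c_1‖ = (2, 4, 0, -3)/5.3852 = (0.3714, 0.7428, 0.0000, -0.5571).
r_{12} = e_1·c_2 = 4.0853.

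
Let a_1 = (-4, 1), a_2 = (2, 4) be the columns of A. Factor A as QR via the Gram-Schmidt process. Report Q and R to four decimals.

Q = [[-0.9701, 0.2425], [0.2425, 0.9701]], R = [[4.1231, -0.9701], [0.0000, 4.3656]]

e_1 = a_1/‖a_1‖ = (-4, 1)/4.1231 = (-0.9701, 0.2425).
r_{12} = e_1·a_2 = -0.9701.
u_2 = a_2 + 0.9701·e_1 = (1.0588, 4.2353).
‖u_2‖ = 4.3656, so e_2 = (0.2425, 0.9701).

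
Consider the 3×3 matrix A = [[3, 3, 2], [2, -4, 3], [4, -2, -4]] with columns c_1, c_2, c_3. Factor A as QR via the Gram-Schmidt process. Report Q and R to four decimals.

e_1 = c_1/‖c_1‖ = (3, 2, 4)/5.3852 = (0.5571, 0.3714, 0.7428).
r_{12} = e_1·c_2 = -1.2999.
u_2 = c_2 + 1.2999·e_1 = (3.7241, -3.5172, -1.0345).
‖u_2‖ = 5.2259, so e_2 = (0.7126, -0.6730, -0.1980).
r_{13} = e_1·c_3 = -0.7428; r_{23} = e_2·c_3 = 0.1980.
u_3 = c_3 + 0.7428·e_1 − 0.1980·e_2 = (2.2727, 3.4091, -3.4091).
‖u_3‖ = 5.3300, so e_3 = (0.4264, 0.6396, -0.6396).

Q = [[0.5571, 0.7126, 0.4264], [0.3714, -0.6730, 0.6396], [0.7428, -0.1980, -0.6396]], R = [[5.3852, -1.2999, -0.7428], [0.0000, 5.2259, 0.1980], [0.0000, 0.0000, 5.3300]]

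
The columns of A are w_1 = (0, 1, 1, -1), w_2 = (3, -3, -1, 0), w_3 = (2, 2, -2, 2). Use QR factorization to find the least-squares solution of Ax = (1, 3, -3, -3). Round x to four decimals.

w_1 = (0, 1, 1, -1); ‖w_1‖ = 1.7321, so e_1 = (0.0000, 0.5774, 0.5774, -0.5774).
e_1·w_2 = 0.0000·3 + 0.5774·(-3) + 0.5774·(-1) + (-0.5774)·0 = -2.3094.
u_2 = w_2 + 2.3094·e_1 = (3.0000, -1.6667, 0.3333, -1.3333).
‖u_2‖ = 3.6968, so e_2 = (0.8115, -0.4508, 0.0902, -0.3607).
e_1·w_3 = 0.0000·2 + 0.5774·2 + 0.5774·(-2) + (-0.5774)·2 = -1.1547; e_2·w_3 = 0.8115·2 + (-0.4508)·2 + 0.0902·(-2) + (-0.3607)·2 = -0.1803.
u_3 = w_3 + 1.1547·e_1 + 0.1803·e_2 = (2.1463, 2.5854, -1.3171, 1.2683).
‖u_3‖ = 3.8255, so e_3 = (0.5611, 0.6758, -0.3443, 0.3315).
Qᵀb = (1.7321, 0.2705, 2.6268).
Back-substitute: x_3 = 2.6268/3.8255 = 0.6867.
x_2 = (0.2705 + 0.1803·0.6867)/3.6968 = 0.1067.
x_1 = (1.7321 + 2.3094·0.1067 + 1.1547·0.6867)/1.7321 = 1.6000.

x = (1.6000, 0.1067, 0.6867)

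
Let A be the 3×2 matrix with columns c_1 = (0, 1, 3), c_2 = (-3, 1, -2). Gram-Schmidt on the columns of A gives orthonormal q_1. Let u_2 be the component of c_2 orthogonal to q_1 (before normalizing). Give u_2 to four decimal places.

u_2 = (-3.0000, 1.5000, -0.5000)

c_1 = (0, 1, 3); ‖c_1‖ = 3.1623, so q_1 = (0.0000, 0.3162, 0.9487).
q_1·c_2 = 0.0000·(-3) + 0.3162·1 + 0.9487·(-2) = -1.5811.
u_2 = c_2 + 1.5811·q_1 = (-3.0000, 1.5000, -0.5000).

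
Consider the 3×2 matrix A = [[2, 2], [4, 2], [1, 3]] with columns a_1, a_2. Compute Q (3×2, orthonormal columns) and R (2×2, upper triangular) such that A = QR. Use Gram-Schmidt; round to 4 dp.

a_1 = (2, 4, 1); ‖a_1‖ = 4.5826, so e_1 = (0.4364, 0.8729, 0.2182).
e_1·a_2 = 0.4364·2 + 0.8729·2 + 0.2182·3 = 3.2733.
u_2 = a_2 − 3.2733·e_1 = (0.5714, -0.8571, 2.2857).
‖u_2‖ = 2.5071, so e_2 = (0.2279, -0.3419, 0.9117).

Q = [[0.4364, 0.2279], [0.8729, -0.3419], [0.2182, 0.9117]], R = [[4.5826, 3.2733], [0.0000, 2.5071]]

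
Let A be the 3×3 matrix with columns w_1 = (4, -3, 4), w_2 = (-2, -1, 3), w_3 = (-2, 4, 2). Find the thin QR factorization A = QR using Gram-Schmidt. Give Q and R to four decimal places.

q_1 = w_1/‖w_1‖ = (4, -3, 4)/6.4031 = (0.6247, -0.4685, 0.6247).
r_{12} = q_1·w_2 = 1.0932.
u_2 = w_2 − 1.0932·q_1 = (-2.6829, -0.4878, 2.3171).
‖u_2‖ = 3.5784, so q_2 = (-0.7498, -0.1363, 0.6475).
r_{13} = q_1·w_3 = -1.8741; r_{23} = q_2·w_3 = 2.2493.
u_3 = w_3 + 1.8741·q_1 − 2.2493·q_2 = (0.8571, 3.4286, 1.7143).
‖u_3‖ = 3.9279, so q_3 = (0.2182, 0.8729, 0.4364).

Q = [[0.6247, -0.7498, 0.2182], [-0.4685, -0.1363, 0.8729], [0.6247, 0.6475, 0.4364]], R = [[6.4031, 1.0932, -1.8741], [0.0000, 3.5784, 2.2493], [0.0000, 0.0000, 3.9279]]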